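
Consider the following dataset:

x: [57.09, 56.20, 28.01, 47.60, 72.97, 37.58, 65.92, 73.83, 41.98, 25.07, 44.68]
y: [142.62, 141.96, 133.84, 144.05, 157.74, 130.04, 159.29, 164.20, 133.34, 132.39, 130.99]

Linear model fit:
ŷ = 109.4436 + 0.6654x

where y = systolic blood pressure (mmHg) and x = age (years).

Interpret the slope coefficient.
An increase of one year in age is associated with a 0.6654 mmHg increase in predicted blood pressure.

β₁ = 0.6654 is the change in predicted blood pressure (mmHg) per additional year of age.

Interpretation:
- Age up by 1 year → predicted blood pressure increases by 0.6654 mmHg
- The effect is assumed constant over the observed range of x (linearity)
- The slope describes association in these data, not necessarily a causal effect

The intercept β₀ = 109.4436 is the predicted blood pressure when age = 0; since the smallest observed x is 25.07, this is an extrapolation and mainly anchors the line.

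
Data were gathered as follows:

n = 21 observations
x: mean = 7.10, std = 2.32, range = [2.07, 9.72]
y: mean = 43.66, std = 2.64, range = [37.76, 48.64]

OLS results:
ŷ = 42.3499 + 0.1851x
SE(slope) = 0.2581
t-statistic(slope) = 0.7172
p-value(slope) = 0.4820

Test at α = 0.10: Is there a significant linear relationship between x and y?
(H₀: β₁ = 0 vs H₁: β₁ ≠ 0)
p-value = 0.4820 ≥ α = 0.10, so we fail to reject H₀. The relationship is not significant.

Hypothesis test for the slope coefficient:

H₀: β₁ = 0 (no linear relationship)
H₁: β₁ ≠ 0 (linear relationship exists)

Test statistic: t = β̂₁ / SE(β̂₁) = 0.1851 / 0.2581 = 0.7172

p = 0.4820: how often a slope estimate this far from 0 (in SE units) would arise by chance if β₁ were truly 0.

Decision rule: reject H₀ if p-value < α.
p-value = 0.4820 ≥ α = 0.10 → fail to reject H₀.

Conclusion: the linear association between x and y is not significant at the 10% level.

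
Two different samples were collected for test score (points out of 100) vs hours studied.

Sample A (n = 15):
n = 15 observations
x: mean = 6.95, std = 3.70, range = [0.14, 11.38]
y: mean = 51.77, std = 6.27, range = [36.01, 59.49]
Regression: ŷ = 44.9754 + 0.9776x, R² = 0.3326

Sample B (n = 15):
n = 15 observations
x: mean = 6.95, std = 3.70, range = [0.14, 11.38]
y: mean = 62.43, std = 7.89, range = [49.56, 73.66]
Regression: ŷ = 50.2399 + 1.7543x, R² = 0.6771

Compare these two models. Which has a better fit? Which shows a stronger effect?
Model B has the better fit (R² = 0.6771 vs 0.3326). Model B shows the stronger effect (|β₁| = 1.7543 vs 0.9776).

Model Comparison:

Fit — compare R²:
- Model A: R² = 0.3326 → 33.26% of variance in test score explained
- Model B: R² = 0.6771 → 67.71% of variance in test score explained
- 0.6771 > 0.3326 → Model B has the better fit

Which has the larger per-hour effect? (|β₁|)
- Model A: β₁ = 0.9776 → predicted test score rises 0.9776 points per additional hour of study time
- Model B: β₁ = 1.7543 → predicted test score rises 1.7543 points per additional hour of study time
- |0.9776| < |1.7543| → Model B shows the stronger marginal effect

Notes:
- The two samples could reflect different populations, time periods, or measurement quality.
- A steeper slope doesn't make a better model if the scatter around the line is large.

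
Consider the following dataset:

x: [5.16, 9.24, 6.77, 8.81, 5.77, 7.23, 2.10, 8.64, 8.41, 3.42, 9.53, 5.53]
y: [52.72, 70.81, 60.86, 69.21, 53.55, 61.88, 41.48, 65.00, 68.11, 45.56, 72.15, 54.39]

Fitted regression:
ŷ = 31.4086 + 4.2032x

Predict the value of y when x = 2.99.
ŷ = 43.9762

Plug x = 2.99 into the fitted line:

ŷ = 31.4086 + 4.2032 × 2.99
ŷ = 31.4086 + 12.5676
ŷ = 43.9762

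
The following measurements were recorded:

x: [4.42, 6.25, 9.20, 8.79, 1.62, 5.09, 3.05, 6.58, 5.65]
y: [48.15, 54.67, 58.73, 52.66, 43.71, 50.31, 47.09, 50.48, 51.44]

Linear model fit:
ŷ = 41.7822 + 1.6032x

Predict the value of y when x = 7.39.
ŷ = 53.6298

Plug x = 7.39 into the fitted line:

ŷ = 41.7822 + 1.6032 × 7.39
ŷ = 41.7822 + 11.8476
ŷ = 53.6298

This is a point prediction; actual observations scatter around it by roughly the residual standard deviation.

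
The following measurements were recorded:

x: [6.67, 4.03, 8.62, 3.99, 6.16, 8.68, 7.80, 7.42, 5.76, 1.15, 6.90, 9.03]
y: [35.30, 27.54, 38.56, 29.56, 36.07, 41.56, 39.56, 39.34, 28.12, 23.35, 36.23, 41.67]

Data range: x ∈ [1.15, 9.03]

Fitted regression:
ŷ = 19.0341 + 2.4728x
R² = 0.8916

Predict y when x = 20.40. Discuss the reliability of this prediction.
ŷ = 69.4792, but this is extrapolation (above the data range [1.15, 9.03]) and may be unreliable.

Prediction calculation:
ŷ = 19.0341 + 2.4728 × 20.40
ŷ = 69.4792

Reliability:
- Data range: x ∈ [1.15, 9.03]
- Prediction point: x = 20.40 is 11.37 units above the observed range → this is EXTRAPOLATION, not interpolation

Why that matters here:
- Real relationships often flatten, saturate, or turn nonlinear at extremes
- There are no observations near this x to validate the fitted line there
- The linear relationship may not hold outside the observed range

A defensible statement: 'if the linear trend continued to x = 20.40, y would be about 69.4792' — the premise is untested.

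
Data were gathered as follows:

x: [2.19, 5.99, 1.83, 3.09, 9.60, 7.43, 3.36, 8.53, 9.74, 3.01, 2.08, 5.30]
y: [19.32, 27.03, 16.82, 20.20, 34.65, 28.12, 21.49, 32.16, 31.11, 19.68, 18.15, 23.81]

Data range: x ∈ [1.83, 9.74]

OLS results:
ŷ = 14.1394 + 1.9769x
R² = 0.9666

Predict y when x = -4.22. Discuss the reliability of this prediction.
ŷ = 5.7969 (extrapolation — x = -4.22 lies outside [1.83, 9.74], so reliability is low).

Prediction calculation:
ŷ = 14.1394 + 1.9769 × (-4.22)
ŷ = 5.7969

Reliability:
- Data range: x ∈ [1.83, 9.74]
- Prediction point: x = -4.22 is 6.05 units below the observed range → this is EXTRAPOLATION, not interpolation

Why that matters here:
- The linear relationship may not hold outside the observed range
- The standard error of prediction grows with (x − x̄)², and x = -4.22 is far from x̄ = 5.18

A defensible statement: 'if the linear trend continued to x = -4.22, y would be about 5.7969' — the premise is untested.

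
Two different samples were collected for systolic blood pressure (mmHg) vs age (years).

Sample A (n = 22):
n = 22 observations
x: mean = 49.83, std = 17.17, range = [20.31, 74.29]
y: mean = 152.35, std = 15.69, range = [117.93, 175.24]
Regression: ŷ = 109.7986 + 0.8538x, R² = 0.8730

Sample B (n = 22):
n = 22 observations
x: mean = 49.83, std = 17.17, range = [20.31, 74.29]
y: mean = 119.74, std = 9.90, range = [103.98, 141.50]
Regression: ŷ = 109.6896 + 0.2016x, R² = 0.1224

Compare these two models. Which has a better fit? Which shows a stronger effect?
Model A has the better fit (R² = 0.8730 vs 0.1224). Model A shows the stronger effect (|β₁| = 0.8538 vs 0.2016).

Model Comparison:

Which explains more variance? (R²)
- Model A: R² = 0.8730 → 87.30% of variance in blood pressure explained
- Model B: R² = 0.1224 → 12.24% of variance in blood pressure explained
- 0.8730 > 0.1224 → Model A has the better fit

Effect size (slope magnitude):
- Model A: β₁ = 0.8538 → predicted blood pressure rises 0.8538 mmHg per additional year of age
- Model B: β₁ = 0.2016 → predicted blood pressure rises 0.2016 mmHg per additional year of age
- |0.8538| > |0.2016| → Model A shows the stronger marginal effect

Note: A steeper slope doesn't make a better model if the scatter around the line is large.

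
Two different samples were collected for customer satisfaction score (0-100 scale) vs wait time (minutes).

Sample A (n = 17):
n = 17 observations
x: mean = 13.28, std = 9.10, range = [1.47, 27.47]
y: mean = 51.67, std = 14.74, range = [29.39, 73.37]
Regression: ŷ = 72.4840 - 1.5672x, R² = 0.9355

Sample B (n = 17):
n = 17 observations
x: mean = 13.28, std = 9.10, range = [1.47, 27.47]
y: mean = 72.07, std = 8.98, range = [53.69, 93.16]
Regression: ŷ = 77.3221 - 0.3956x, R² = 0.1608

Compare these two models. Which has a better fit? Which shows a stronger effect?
Model A has the better fit (R² = 0.9355 vs 0.1608). Model A shows the stronger effect (|β₁| = 1.5672 vs 0.3956).

Model Comparison:

Fit — compare R²:
- Model A: R² = 0.9355 → 93.55% of variance in satisfaction score explained
- Model B: R² = 0.1608 → 16.08% of variance in satisfaction score explained
- 0.9355 > 0.1608 → Model A has the better fit

Effect size (slope magnitude):
- Model A: β₁ = -1.5672 → predicted satisfaction score falls 1.5672 points per additional minute of wait time
- Model B: β₁ = -0.3956 → predicted satisfaction score falls 0.3956 points per additional minute of wait time
- |-1.5672| > |-0.3956| → Model A shows the stronger marginal effect

Notes:
- A steeper slope doesn't make a better model if the scatter around the line is large.
- R² measures how tightly points cluster around the line; β₁ measures how steep the line is — they answer different questions.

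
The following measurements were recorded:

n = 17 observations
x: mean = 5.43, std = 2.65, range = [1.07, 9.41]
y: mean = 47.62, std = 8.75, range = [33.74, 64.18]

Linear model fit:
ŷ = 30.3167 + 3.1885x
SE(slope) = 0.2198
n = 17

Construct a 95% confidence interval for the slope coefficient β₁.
The 95% CI for β₁ is (2.7200, 3.6570)

Confidence interval for the slope:

The 95% CI for β₁ is: β̂₁ ± t*(α/2, n-2) × SE(β̂₁)

Step 1: Find critical t-value
- Confidence level = 0.95
- Degrees of freedom = n - 2 = 17 - 2 = 15
- t*(α/2, 15) = 2.1314

Step 2: Calculate margin of error
Margin = 2.1314 × 0.2198 = 0.4685

Step 3: Construct interval
CI = 3.1885 ± 0.4685
CI = (2.7200, 3.6570)

Interpretation: intervals built this way capture the true β₁ in 95% of repeated samples; here the plausible range for the per-unit effect of x on y is 2.7200 to 3.6570.
Since 0 is outside the interval, a two-sided test at α = 0.05 would reject H₀: β₁ = 0.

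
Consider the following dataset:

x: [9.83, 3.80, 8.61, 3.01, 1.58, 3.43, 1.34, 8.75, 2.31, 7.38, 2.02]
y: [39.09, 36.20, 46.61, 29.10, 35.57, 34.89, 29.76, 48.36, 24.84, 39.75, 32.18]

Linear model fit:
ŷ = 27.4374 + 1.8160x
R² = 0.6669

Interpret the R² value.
About 66.69% of the variability in y is accounted for by the regression on x (R² = 0.6669) — a moderate linear fit.

The coefficient of determination R² is the fraction of the total variation in y that the fitted line accounts for.

Here R² = 0.6669:
- Explained: 66.69% of the variation in y
- Unexplained (residual): 100% − 66.69% = 33.31%
- Rule of thumb (below 0.3 weak; 0.3 to below 0.7 moderate; 0.7 and above strong) → moderate

Note: R² says nothing about causation, and a high R² does not by itself mean the linear form is appropriate — check the residuals.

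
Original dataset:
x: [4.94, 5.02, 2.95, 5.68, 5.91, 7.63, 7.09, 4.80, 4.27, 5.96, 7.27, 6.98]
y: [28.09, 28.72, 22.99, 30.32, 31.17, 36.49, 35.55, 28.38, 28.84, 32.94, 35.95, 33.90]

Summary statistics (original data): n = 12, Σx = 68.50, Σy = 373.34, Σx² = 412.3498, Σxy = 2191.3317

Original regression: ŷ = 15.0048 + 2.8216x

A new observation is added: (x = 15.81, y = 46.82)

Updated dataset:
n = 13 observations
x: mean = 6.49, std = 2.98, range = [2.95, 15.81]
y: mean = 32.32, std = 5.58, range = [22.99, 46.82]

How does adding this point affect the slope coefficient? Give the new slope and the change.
Adding the point moves β₁ from 2.8216 to 1.7889, i.e. it decreases by 1.0327 (-36.6%).

The new point has HIGH LEVERAGE: x = 15.81 is far from the original mean x̄ = 68.50/12 ≈ 5.71 (original range [2.95, 7.63]).

Step 1: Update the sums with the new point (n goes from 12 to 13)
Σx  = 68.50 + 15.81 = 84.31
Σy  = 373.34 + 46.82 = 420.16
Σx² = 412.3498 + 15.81² = 412.3498 + 249.9561 = 662.3059
Σxy = 2191.3317 + 15.81×46.82 = 2191.3317 + 740.2242 = 2931.5559

Step 2: Recompute the slope with b₁ = (nΣxy − ΣxΣy) / (nΣx² − (Σx)²)
Numerator   = 13×2931.5559 − 84.31×420.16 = 38110.2267 − 35423.6896 = 2686.5371
Denominator = 13×662.3059 − 84.31² = 8609.9767 − 7108.1761 = 1501.8006
b₁(new) = 2686.5371 / 1501.8006 = 1.7889

(Same formula on the original sums: (12×2191.3317 − 68.50×373.34) / (12×412.3498 − 68.50²) = 722.1904 / 255.9476 = 2.8216, matching the given fit.)

Step 3: Change in slope
Δβ₁ = 1.7889 − 2.8216 = -1.0327
Relative change = -1.0327 / 2.8216 × 100% = -36.6%
→ the slope decreases when the point is added.

A high-leverage point only changes the slope if it is off the original line; here y = 46.82 is below the original trend, so the slope decreases.
In practice: refit with and without it and report both if conclusions differ; check such a point for data-entry or measurement error.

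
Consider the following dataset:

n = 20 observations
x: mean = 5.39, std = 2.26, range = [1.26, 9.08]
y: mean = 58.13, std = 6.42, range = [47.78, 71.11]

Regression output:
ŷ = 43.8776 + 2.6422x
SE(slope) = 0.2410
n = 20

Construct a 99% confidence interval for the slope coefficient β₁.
The 99% CI for β₁ is (1.9485, 3.3359)

Confidence interval for the slope:

The 99% CI for β₁ is: β̂₁ ± t*(α/2, n-2) × SE(β̂₁)

Step 1: Find critical t-value
- Confidence level = 0.99
- Degrees of freedom = n - 2 = 20 - 2 = 18
- t*(α/2, 18) = 2.8784

Step 2: Calculate margin of error
Margin = 2.8784 × 0.2410 = 0.6937

Step 3: Construct interval
CI = 2.6422 ± 0.6937
CI = (1.9485, 3.3359)

Interpretation: We are 99% confident that the true slope β₁ lies between 1.9485 and 3.3359.
The interval does not include 0, suggesting a significant linear relationship.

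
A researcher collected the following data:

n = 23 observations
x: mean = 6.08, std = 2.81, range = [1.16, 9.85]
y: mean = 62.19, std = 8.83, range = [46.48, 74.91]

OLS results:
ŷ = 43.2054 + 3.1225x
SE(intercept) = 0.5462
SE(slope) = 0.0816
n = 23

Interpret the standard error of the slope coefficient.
The slope 3.1225 is pinned down to within about ±0.0816 (one SE) by these data — relative uncertainty 2.6%, i.e. precise.

SE(β̂₁) = 0.0816 says: if we drew many samples of n = 23 from the same population and refit each time, the fitted slopes would scatter with a standard deviation of roughly 0.0816 around the true β₁.

Relative precision:
- SE / |β̂₁| = 0.0816 / 3.1225 = 2.6%
- Rule of thumb (under 20%: precise; 20% to under 50%: moderately precise; 50% or more: imprecise) → precise

Rough 95% range (±2 SE): 3.1225 ± 0.1632 → (2.9593, 3.2857).

What drives SE(β̂₁): more residual scatter → larger SE; larger n (here n = 23) → smaller SE.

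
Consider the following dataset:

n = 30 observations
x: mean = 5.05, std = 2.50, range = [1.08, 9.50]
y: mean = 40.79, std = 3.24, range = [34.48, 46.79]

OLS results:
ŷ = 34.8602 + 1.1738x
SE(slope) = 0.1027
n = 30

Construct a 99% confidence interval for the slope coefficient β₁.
The 99% CI for β₁ is (0.8900, 1.4576)

Confidence interval for the slope:

The 99% CI for β₁ is: β̂₁ ± t*(α/2, n-2) × SE(β̂₁)

Step 1: Find critical t-value
- Confidence level = 0.99
- Degrees of freedom = n - 2 = 30 - 2 = 28
- t*(α/2, 28) = 2.7633

Step 2: Calculate margin of error
Margin = 2.7633 × 0.1027 = 0.2838

Step 3: Construct interval
CI = 1.1738 ± 0.2838
CI = (0.8900, 1.4576)

Interpretation: We are 99% confident that the true slope β₁ lies between 0.8900 and 1.4576.
The interval does not include 0, suggesting a significant linear relationship.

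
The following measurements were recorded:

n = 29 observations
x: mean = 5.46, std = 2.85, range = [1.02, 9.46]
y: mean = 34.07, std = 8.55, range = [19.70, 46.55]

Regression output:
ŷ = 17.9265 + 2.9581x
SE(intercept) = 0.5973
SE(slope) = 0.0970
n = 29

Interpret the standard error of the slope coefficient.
SE(β̂₁) = 0.0970 is the estimated standard deviation of the slope estimate across repeated samples; relative to β̂₁ = 2.9581 that is 3.3%, a precise estimate.

What SE measures:
- The standard error quantifies the sampling variability of the coefficient estimate
- It is the estimated standard deviation of β̂₁ across hypothetical repeated samples of the same size
- Smaller SE → more precise estimate

Relative precision:
- SE / |β̂₁| = 0.0970 / 2.9581 = 3.3%
- Rule of thumb (under 20%: precise; 20% to under 50%: moderately precise; 50% or more: imprecise) → precise

Link to the t-test: t = β̂₁ / SE(β̂₁) = 2.9581 / 0.0970 = 30.4959, the statistic for H₀: β₁ = 0.

What drives SE(β̂₁): wider spread of x values → smaller SE; more residual scatter → larger SE.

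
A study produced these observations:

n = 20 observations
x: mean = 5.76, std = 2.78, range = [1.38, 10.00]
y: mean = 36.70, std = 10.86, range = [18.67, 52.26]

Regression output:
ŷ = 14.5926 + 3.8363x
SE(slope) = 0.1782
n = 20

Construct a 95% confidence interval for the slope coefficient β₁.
The 95% CI for β₁ is (3.4619, 4.2107)

Confidence interval for the slope:

The 95% CI for β₁ is: β̂₁ ± t*(α/2, n-2) × SE(β̂₁)

Step 1: Find critical t-value
- Confidence level = 0.95
- Degrees of freedom = n - 2 = 20 - 2 = 18
- t*(α/2, 18) = 2.1009

Step 2: Calculate margin of error
Margin = 2.1009 × 0.1782 = 0.3744

Step 3: Construct interval
CI = 3.8363 ± 0.3744
CI = (3.4619, 4.2107)

Interpretation: intervals built this way capture the true β₁ in 95% of repeated samples; here the plausible range for the per-unit effect of x on y is 3.4619 to 4.2107.
Since 0 is outside the interval, a two-sided test at α = 0.05 would reject H₀: β₁ = 0.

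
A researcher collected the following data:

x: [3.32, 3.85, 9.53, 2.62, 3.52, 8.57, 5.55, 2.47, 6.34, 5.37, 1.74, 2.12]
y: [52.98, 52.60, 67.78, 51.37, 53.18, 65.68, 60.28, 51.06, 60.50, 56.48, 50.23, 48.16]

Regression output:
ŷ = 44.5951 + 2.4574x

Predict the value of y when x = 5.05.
ŷ = 57.0050

x = 5.05 lies inside the observed range [1.74, 9.53], so the fitted equation applies directly:

ŷ = 44.5951 + 2.4574 × 5.05
ŷ = 44.5951 + 12.4099
ŷ = 57.0050

This is a point prediction; actual observations scatter around it by roughly the residual standard deviation.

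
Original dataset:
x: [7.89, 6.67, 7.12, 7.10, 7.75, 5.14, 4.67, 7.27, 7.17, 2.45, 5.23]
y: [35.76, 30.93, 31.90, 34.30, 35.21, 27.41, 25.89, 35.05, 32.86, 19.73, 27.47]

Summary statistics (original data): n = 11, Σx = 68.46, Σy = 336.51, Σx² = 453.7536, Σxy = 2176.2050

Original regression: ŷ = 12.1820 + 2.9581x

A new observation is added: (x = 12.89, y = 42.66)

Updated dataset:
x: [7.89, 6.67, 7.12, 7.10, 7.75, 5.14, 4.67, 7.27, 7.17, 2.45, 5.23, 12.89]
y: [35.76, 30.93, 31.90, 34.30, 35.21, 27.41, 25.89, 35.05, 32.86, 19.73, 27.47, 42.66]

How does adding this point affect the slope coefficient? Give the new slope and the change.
New slope β₁ = 2.2747 versus 2.9581 before: a change of -0.6834 (-23.1%).

The new point has HIGH LEVERAGE: x = 12.89 is far from the original mean x̄ = 68.46/11 ≈ 6.22 (original range [2.45, 7.89]).

Step 1: Update the sums with the new point (n goes from 11 to 12)
Σx  = 68.46 + 12.89 = 81.35
Σy  = 336.51 + 42.66 = 379.17
Σx² = 453.7536 + 12.89² = 453.7536 + 166.1521 = 619.9057
Σxy = 2176.2050 + 12.89×42.66 = 2176.2050 + 549.8874 = 2726.0924

Step 2: Recompute the slope with b₁ = (nΣxy − ΣxΣy) / (nΣx² − (Σx)²)
Numerator   = 12×2726.0924 − 81.35×379.17 = 32713.1088 − 30845.4795 = 1867.6293
Denominator = 12×619.9057 − 81.35² = 7438.8684 − 6617.8225 = 821.0459
b₁(new) = 1867.6293 / 821.0459 = 2.2747

(Same formula on the original sums: (11×2176.2050 − 68.46×336.51) / (11×453.7536 − 68.46²) = 900.7804 / 304.5180 = 2.9581, matching the given fit.)

Step 3: Change in slope
Δβ₁ = 2.2747 − 2.9581 = -0.6834
Relative change = -0.6834 / 2.9581 × 100% = -23.1%
→ the slope decreases when the point is added.

A high-leverage point only changes the slope if it is off the original line; here y = 42.66 is below the original trend, so the slope decreases.
In practice: check such a point for data-entry or measurement error.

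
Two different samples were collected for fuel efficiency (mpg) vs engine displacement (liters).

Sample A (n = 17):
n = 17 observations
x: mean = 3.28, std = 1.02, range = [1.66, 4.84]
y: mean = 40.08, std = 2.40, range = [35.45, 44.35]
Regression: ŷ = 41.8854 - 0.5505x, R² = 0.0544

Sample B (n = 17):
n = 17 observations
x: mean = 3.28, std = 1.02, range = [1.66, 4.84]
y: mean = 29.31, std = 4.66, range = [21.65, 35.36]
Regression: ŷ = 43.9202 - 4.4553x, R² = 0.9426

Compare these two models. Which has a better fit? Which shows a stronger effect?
Model B has the better fit (R² = 0.9426 vs 0.0544). Model B shows the stronger effect (|β₁| = 4.4553 vs 0.5505).

Model Comparison:

Which explains more variance? (R²)
- Model A: R² = 0.0544 → 5.44% of variance in fuel efficiency explained
- Model B: R² = 0.9426 → 94.26% of variance in fuel efficiency explained
- 0.9426 > 0.0544 → Model B has the better fit

Which has the larger per-liter effect? (|β₁|)
- Model A: β₁ = -0.5505 → predicted fuel efficiency falls 0.5505 mpg per additional liter of engine displacement
- Model B: β₁ = -4.4553 → predicted fuel efficiency falls 4.4553 mpg per additional liter of engine displacement
- |-0.5505| < |-4.4553| → Model B shows the stronger marginal effect

Notes:
- A better fit (higher R²) doesn't necessarily mean a more important relationship.
- R² measures how tightly points cluster around the line; β₁ measures how steep the line is — they answer different questions.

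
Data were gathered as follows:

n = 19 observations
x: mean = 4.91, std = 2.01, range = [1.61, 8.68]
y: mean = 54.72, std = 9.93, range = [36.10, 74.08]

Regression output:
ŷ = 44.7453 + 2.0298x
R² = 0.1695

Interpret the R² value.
The model explains 16.95% of the variance in y (R² = 0.1695), leaving 83.05% unexplained; the fit is weak.

R² = 1 − SS_res/SS_tot compares the residual scatter to the total scatter of y about its mean.

Here R² = 0.1695:
- Explained: 16.95% of the variation in y
- Unexplained (residual): 100% − 16.95% = 83.05%
- Rule of thumb (below 0.3 weak; 0.3 to below 0.7 moderate; 0.7 and above strong) → weak

Equivalently, for simple linear regression R² = r², so |r| = √0.1695 ≈ 0.4117.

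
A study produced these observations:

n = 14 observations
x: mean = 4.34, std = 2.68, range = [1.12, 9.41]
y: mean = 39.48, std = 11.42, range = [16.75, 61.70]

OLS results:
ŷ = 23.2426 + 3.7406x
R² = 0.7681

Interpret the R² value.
About 76.81% of the variability in y is accounted for by the regression on x (R² = 0.7681) — a strong linear fit.

The coefficient of determination R² is the fraction of the total variation in y that the fitted line accounts for.

Here R² = 0.7681:
- Explained: 76.81% of the variation in y
- Unexplained (residual): 100% − 76.81% = 23.19%
- Rule of thumb (below 0.3 weak; 0.3 to below 0.7 moderate; 0.7 and above strong) → strong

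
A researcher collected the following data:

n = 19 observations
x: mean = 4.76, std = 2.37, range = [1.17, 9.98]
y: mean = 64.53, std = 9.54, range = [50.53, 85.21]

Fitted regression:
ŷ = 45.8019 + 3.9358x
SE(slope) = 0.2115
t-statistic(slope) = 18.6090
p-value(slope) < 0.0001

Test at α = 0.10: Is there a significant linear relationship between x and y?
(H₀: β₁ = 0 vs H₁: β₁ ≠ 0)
Since p-value < 0.0001 < α = 0.10, reject H₀ — the slope is significantly different from 0.

Hypothesis test for the slope coefficient:

H₀: β₁ = 0 (no linear relationship)
H₁: β₁ ≠ 0 (linear relationship exists)

Test statistic: t = β̂₁ / SE(β̂₁) = 3.9358 / 0.2115 = 18.6090

p < 0.0001: how often a slope estimate this far from 0 (in SE units) would arise by chance if β₁ were truly 0.

Decision rule: reject H₀ if p-value < α.
p-value < 0.0001 < α = 0.10 → reject H₀.

At α = 0.10 the data do provide convincing evidence of a nonzero slope.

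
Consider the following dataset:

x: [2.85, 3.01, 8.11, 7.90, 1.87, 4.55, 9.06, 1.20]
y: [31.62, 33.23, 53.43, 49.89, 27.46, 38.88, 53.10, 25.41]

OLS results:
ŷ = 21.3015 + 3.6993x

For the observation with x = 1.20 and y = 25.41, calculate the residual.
Residual = -0.3307

The residual is the difference between the actual value and the predicted value:

Residual = y - ŷ

Step 1: Calculate predicted value
ŷ = 21.3015 + 3.6993 × 1.20
ŷ = 25.7407

Step 2: Calculate residual
Residual = 25.41 - 25.7407
Residual = -0.3307

Interpretation: the model overestimates the actual value by 0.3307 at this point (negative residual → observation lies below the fitted line).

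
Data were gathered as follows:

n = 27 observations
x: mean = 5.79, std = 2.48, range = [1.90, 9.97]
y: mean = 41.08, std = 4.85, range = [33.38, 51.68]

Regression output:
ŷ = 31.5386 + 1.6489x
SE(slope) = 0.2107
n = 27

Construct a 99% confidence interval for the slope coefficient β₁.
The 99% CI for β₁ is (1.0616, 2.2362)

Confidence interval for the slope:

The 99% CI for β₁ is: β̂₁ ± t*(α/2, n-2) × SE(β̂₁)

Step 1: Find critical t-value
- Confidence level = 0.99
- Degrees of freedom = n - 2 = 27 - 2 = 25
- t*(α/2, 25) = 2.7874

Step 2: Calculate margin of error
Margin = 2.7874 × 0.2107 = 0.5873

Step 3: Construct interval
CI = 1.6489 ± 0.5873
CI = (1.0616, 2.2362)

Interpretation: intervals built this way capture the true β₁ in 99% of repeated samples; here the plausible range for the per-unit effect of x on y is 1.0616 to 2.2362.
Since 0 is outside the interval, a two-sided test at α = 0.01 would reject H₀: β₁ = 0.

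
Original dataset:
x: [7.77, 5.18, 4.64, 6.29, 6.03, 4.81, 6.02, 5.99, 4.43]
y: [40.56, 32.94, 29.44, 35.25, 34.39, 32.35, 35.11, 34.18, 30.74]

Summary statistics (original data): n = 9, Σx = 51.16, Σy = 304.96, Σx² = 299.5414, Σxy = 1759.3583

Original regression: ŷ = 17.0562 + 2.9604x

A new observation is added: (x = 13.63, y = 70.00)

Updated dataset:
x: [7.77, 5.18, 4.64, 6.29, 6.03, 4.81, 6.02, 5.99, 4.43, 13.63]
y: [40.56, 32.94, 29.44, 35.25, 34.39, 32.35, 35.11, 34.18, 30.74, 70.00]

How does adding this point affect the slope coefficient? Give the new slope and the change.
Adding the point moves β₁ from 2.9604 to 4.3344, i.e. it increases by 1.3740 (+46.4%).

x = 13.63 lies well outside the original x-range [4.43, 7.77] (x̄ ≈ 5.68), so this observation has high leverage and can move the slope substantially.

Step 1: Update the sums with the new point (n goes from 9 to 10)
Σx  = 51.16 + 13.63 = 64.79
Σy  = 304.96 + 70.00 = 374.96
Σx² = 299.5414 + 13.63² = 299.5414 + 185.7769 = 485.3183
Σxy = 1759.3583 + 13.63×70.00 = 1759.3583 + 954.1000 = 2713.4583

Step 2: Recompute the slope with b₁ = (nΣxy − ΣxΣy) / (nΣx² − (Σx)²)
Numerator   = 10×2713.4583 − 64.79×374.96 = 27134.5830 − 24293.6584 = 2840.9246
Denominator = 10×485.3183 − 64.79² = 4853.1830 − 4197.7441 = 655.4389
b₁(new) = 2840.9246 / 655.4389 = 4.3344

(Same formula on the original sums: (9×1759.3583 − 51.16×304.96) / (9×299.5414 − 51.16²) = 232.4711 / 78.5270 = 2.9604, matching the given fit.)

Step 3: Change in slope
Δβ₁ = 4.3344 − 2.9604 = +1.3740
Relative change = +1.3740 / 2.9604 × 100% = +46.4%
→ the slope increases when the point is added.

A high-leverage point only changes the slope if it is off the original line; here y = 70.00 is above the original trend, so the slope increases.
In practice: examine leverage (hᵢ) and Cook's distance rather than deleting it automatically.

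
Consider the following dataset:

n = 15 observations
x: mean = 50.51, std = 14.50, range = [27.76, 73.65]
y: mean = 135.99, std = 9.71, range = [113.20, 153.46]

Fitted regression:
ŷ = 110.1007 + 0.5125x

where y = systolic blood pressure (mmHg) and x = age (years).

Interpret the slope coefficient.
An increase of one year in age is associated with a 0.5125 mmHg increase in predicted blood pressure.

The slope coefficient β₁ = 0.5125 represents the marginal effect of age on blood pressure.

Interpretation:
- Age up by 1 year → predicted blood pressure increases by 0.5125 mmHg
- This is a linear approximation: the same per-unit change is assumed across the whole observed x range
- The sign (+) gives the direction; the magnitude 0.5125 gives the size of the effect per year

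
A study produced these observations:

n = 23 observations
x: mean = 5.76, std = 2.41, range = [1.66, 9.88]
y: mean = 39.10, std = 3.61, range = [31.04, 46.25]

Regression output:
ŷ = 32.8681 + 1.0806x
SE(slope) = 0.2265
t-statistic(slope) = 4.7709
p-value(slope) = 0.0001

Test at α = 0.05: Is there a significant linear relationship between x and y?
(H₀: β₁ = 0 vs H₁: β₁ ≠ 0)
Reject H₀: p-value = 0.0001 < α = 0.05. The linear relationship is significant at the 5% level.

Hypothesis test for the slope coefficient:

H₀: β₁ = 0 (no linear relationship)
H₁: β₁ ≠ 0 (linear relationship exists)

Test statistic: t = β̂₁ / SE(β̂₁) = 1.0806 / 0.2265 = 4.7709

p = 0.0001: how often a slope estimate this far from 0 (in SE units) would arise by chance if β₁ were truly 0.

Decision rule: reject H₀ if p-value < α.
p-value = 0.0001 < α = 0.05 → reject H₀.

Conclusion: the linear association between x and y is significant at the 5% level.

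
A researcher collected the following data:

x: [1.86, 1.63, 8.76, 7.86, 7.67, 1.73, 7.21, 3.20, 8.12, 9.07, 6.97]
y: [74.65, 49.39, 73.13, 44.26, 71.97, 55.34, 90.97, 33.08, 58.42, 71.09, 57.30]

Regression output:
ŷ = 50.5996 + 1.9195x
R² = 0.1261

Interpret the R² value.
R² = 0.1261 means 12.61% of the variation in y is explained by the linear relationship with x. This indicates a weak fit.

The coefficient of determination R² is the fraction of the total variation in y that the fitted line accounts for.

Here R² = 0.1261:
- Explained: 12.61% of the variation in y
- Unexplained (residual): 100% − 12.61% = 87.39%
- Rule of thumb (below 0.3 weak; 0.3 to below 0.7 moderate; 0.7 and above strong) → weak

Note: R² says nothing about causation, and a high R² does not by itself mean the linear form is appropriate — check the residuals.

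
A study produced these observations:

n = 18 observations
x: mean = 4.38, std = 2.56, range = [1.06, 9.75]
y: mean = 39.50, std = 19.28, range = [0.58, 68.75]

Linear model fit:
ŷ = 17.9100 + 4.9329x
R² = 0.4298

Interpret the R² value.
R² = 0.4298 means 42.98% of the variation in y is explained by the linear relationship with x. This indicates a moderate fit.

The coefficient of determination R² is the fraction of the total variation in y that the fitted line accounts for.

Here R² = 0.4298:
- Explained: 42.98% of the variation in y
- Unexplained (residual): 100% − 42.98% = 57.02%
- Rule of thumb (below 0.3 weak; 0.3 to below 0.7 moderate; 0.7 and above strong) → moderate

Calculation: R² = 1 − (SS_res / SS_tot), where SS_res is the sum of squared residuals and SS_tot the total sum of squares.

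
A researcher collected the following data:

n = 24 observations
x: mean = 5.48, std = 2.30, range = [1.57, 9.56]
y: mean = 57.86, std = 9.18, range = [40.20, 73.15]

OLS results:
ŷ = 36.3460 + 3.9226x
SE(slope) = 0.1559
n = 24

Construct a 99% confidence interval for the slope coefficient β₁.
The 99% CI for β₁ is (3.4831, 4.3621)

Confidence interval for the slope:

The 99% CI for β₁ is: β̂₁ ± t*(α/2, n-2) × SE(β̂₁)

Step 1: Find critical t-value
- Confidence level = 0.99
- Degrees of freedom = n - 2 = 24 - 2 = 22
- t*(α/2, 22) = 2.8188

Step 2: Calculate margin of error
Margin = 2.8188 × 0.1559 = 0.4395

Step 3: Construct interval
CI = 3.9226 ± 0.4395
CI = (3.4831, 4.3621)

Interpretation: each one-unit increase in x is associated with a change in mean y of between 3.4831 and 4.3621, with 99% confidence.
Both endpoints are positive, so the data support a genuinely positive slope at this confidence level.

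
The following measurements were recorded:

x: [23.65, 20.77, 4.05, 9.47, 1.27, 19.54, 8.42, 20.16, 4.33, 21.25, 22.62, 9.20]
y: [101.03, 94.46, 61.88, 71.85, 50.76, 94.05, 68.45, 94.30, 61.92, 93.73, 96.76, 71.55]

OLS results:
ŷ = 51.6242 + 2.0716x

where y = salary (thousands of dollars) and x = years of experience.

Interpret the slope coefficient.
For each additional year of experience, predicted salary increases by approximately 2.0716 thousand dollars.

The slope coefficient β₁ = 2.0716 represents the marginal effect of experience on salary.

Interpretation:
- Experience up by 1 year → predicted salary increases by 2.0716 thousand dollars
- The effect is assumed constant over the observed range of x (linearity)
- The sign (+) gives the direction; the magnitude 2.0716 gives the size of the effect per year

(β₀ = 51.6242 is the fitted value at x = 0 and is not part of the slope interpretation.)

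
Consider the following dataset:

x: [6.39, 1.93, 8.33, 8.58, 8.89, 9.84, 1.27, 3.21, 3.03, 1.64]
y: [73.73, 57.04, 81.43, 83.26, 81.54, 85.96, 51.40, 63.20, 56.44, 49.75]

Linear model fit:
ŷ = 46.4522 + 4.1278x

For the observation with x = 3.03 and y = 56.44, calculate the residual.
Residual = -2.5194

The residual is the difference between the actual value and the predicted value:

Residual = y - ŷ

Step 1: Calculate predicted value
ŷ = 46.4522 + 4.1278 × 3.03
ŷ = 58.9594

Step 2: Calculate residual
Residual = 56.44 - 58.9594
Residual = -2.5194

Interpretation: the model overestimates the actual value by 2.5194 at this point (negative residual → observation lies below the fitted line).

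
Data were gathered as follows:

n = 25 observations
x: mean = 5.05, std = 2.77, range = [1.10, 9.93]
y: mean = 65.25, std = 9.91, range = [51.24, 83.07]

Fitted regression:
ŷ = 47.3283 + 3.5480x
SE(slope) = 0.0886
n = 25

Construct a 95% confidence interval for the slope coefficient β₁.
The 95% CI for β₁ is (3.3647, 3.7313)

Confidence interval for the slope:

The 95% CI for β₁ is: β̂₁ ± t*(α/2, n-2) × SE(β̂₁)

Step 1: Find critical t-value
- Confidence level = 0.95
- Degrees of freedom = n - 2 = 25 - 2 = 23
- t*(α/2, 23) = 2.0687

Step 2: Calculate margin of error
Margin = 2.0687 × 0.0886 = 0.1833

Step 3: Construct interval
CI = 3.5480 ± 0.1833
CI = (3.3647, 3.7313)

Interpretation: each one-unit increase in x is associated with a change in mean y of between 3.3647 and 3.7313, with 95% confidence.
Both endpoints are positive, so the data support a genuinely positive slope at this confidence level.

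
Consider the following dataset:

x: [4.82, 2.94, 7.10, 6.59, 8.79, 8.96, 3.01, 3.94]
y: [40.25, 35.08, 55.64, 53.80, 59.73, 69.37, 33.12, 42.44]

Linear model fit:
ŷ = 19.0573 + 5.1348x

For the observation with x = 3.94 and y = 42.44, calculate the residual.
Residual = 3.1516

The residual is the difference between the actual value and the predicted value:

Residual = y - ŷ

Step 1: Calculate predicted value
ŷ = 19.0573 + 5.1348 × 3.94
ŷ = 39.2884

Step 2: Calculate residual
Residual = 42.44 - 39.2884
Residual = 3.1516

Interpretation: the model underestimates the actual value by 3.1516 at this point (positive residual → observation lies above the fitted line).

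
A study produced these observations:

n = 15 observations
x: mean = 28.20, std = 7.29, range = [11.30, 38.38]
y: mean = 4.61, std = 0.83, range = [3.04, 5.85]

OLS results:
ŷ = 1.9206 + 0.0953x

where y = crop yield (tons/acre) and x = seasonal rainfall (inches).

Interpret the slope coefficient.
On average, crop yield is about 0.0953 tons/acre higher for every extra inch of rainfall.

β₁ = 0.0953 is the change in predicted crop yield (tons/acre) per additional inch of rainfall.

Interpretation:
- Rainfall up by 1 inch → predicted crop yield increases by 0.0953 tons/acre
- The effect is assumed constant over the observed range of x (linearity)
- The slope describes association in these data, not necessarily a causal effect

The intercept β₀ = 1.9206 is the predicted crop yield when rainfall = 0; since the smallest observed x is 11.30, this is an extrapolation and mainly anchors the line.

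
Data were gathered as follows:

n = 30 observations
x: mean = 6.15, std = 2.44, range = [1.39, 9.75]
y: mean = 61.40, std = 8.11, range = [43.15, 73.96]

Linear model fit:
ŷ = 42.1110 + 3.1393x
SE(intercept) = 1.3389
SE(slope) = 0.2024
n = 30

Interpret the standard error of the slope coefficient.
The slope 3.1393 is pinned down to within about ±0.2024 (one SE) by these data — relative uncertainty 6.4%, i.e. precise.

What SE measures:
- The standard error quantifies the sampling variability of the coefficient estimate
- It is the estimated standard deviation of β̂₁ across hypothetical repeated samples of the same size
- Smaller SE → more precise estimate

Relative precision:
- SE / |β̂₁| = 0.2024 / 3.1393 = 6.4%
- Rule of thumb (under 20%: precise; 20% to under 50%: moderately precise; 50% or more: imprecise) → precise

Rough 95% range (±2 SE): 3.1393 ± 0.4048 → (2.7345, 3.5441).

What drives SE(β̂₁): more residual scatter → larger SE; wider spread of x values → smaller SE.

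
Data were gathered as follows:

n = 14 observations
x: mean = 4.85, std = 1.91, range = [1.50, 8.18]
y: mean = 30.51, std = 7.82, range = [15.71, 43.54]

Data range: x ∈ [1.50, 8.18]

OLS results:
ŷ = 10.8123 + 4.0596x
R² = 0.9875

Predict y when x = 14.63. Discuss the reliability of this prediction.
ŷ = 70.2042 (extrapolation — x = 14.63 lies outside [1.50, 8.18], so reliability is low).

Prediction calculation:
ŷ = 10.8123 + 4.0596 × 14.63
ŷ = 70.2042

Reliability:
- Data range: x ∈ [1.50, 8.18]
- Prediction point: x = 14.63 is 6.45 units above the observed range → this is EXTRAPOLATION, not interpolation

Why that matters here:
- There are no observations near this x to validate the fitted line there
- The linear relationship may not hold outside the observed range
- Real relationships often flatten, saturate, or turn nonlinear at extremes

The R² = 0.9875 only validates the fit within [1.50, 8.18]; treat ŷ = 70.2042 with caution.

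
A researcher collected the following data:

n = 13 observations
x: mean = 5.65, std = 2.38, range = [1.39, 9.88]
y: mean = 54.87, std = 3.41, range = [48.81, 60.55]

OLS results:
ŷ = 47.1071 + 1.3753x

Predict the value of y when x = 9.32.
ŷ = 59.9249

x = 9.32 lies inside the observed range [1.39, 9.88], so the fitted equation applies directly:

ŷ = 47.1071 + 1.3753 × 9.32
ŷ = 47.1071 + 12.8178
ŷ = 59.9249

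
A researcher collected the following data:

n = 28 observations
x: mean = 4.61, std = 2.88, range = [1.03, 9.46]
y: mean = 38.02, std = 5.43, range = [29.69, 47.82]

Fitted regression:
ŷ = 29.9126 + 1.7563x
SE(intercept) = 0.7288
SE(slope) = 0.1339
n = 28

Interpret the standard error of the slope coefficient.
SE(slope) = 0.1339 measures the uncertainty in the estimated slope. The coefficient is estimated precisely (SE/|β̂₁| = 7.6%).

What SE measures:
- The standard error quantifies the sampling variability of the coefficient estimate
- It is the estimated standard deviation of β̂₁ across hypothetical repeated samples of the same size
- Smaller SE → more precise estimate

Relative precision:
- SE / |β̂₁| = 0.1339 / 1.7563 = 7.6%
- Rule of thumb (under 20%: precise; 20% to under 50%: moderately precise; 50% or more: imprecise) → precise

Rough 95% range (±2 SE): 1.7563 ± 0.2678 → (1.4885, 2.0241).

What drives SE(β̂₁): more residual scatter → larger SE.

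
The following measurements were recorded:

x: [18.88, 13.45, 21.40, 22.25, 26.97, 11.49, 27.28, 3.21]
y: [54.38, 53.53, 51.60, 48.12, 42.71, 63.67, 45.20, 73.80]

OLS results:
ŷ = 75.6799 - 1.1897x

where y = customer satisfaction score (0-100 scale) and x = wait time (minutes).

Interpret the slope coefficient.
An increase of one minute in wait time is associated with a 1.1897 points decrease in predicted satisfaction score.

The slope coefficient β₁ = -1.1897 represents the marginal effect of wait time on satisfaction score.

Interpretation:
- Wait time up by 1 minute → predicted satisfaction score decreases by 1.1897 points
- This is a linear approximation: the same per-unit change is assumed across the whole observed x range
- The sign (−) gives the direction; the magnitude 1.1897 gives the size of the effect per minute

The intercept β₀ = 75.6799 is the predicted satisfaction score when wait time = 0; since the smallest observed x is 3.21, this is an extrapolation and mainly anchors the line.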